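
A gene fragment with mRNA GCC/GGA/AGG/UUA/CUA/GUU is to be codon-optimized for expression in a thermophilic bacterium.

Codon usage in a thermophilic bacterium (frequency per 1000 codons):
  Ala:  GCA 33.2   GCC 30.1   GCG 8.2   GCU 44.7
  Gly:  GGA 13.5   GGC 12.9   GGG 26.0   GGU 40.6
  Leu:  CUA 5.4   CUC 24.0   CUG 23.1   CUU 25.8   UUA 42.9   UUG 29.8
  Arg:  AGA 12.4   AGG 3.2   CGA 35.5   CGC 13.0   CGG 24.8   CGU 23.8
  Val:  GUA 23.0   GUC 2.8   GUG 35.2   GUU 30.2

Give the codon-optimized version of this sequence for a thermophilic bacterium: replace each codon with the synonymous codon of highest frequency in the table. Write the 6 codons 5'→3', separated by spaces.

GCU GGU CGA UUA UUA GUG

Codon 1 (Ala): best is GCU at 44.7.
Codon 2 (Gly): best is GGU at 40.6.
Codon 3 (Arg): best is CGA at 35.5.
Codon 4 (Leu): best is UUA at 42.9.
Codon 5 (Leu): best is UUA at 42.9.
Codon 6 (Val): best is GUG at 35.2.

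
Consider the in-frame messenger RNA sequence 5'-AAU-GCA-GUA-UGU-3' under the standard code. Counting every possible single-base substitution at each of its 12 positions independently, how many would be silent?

Codon 1 (AAU, Asn): 1 synonymous substitution.
Codon 2 (GCA, Ala): 3 synonymous substitutions.
Codon 3 (GUA, Val): 3 synonymous substitutions.
Codon 4 (UGU, Cys): 1 synonymous substitution.
Total: 1 + 3 + 3 + 1 = 8.

8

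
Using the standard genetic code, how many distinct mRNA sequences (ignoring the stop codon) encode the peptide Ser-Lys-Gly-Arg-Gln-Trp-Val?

2304

Ser: 6 codons.
Lys: 2 codons.
Gly: 4 codons.
Arg: 6 codons.
Gln: 2 codons.
Trp: 1 codon.
Val: 4 codons.
6 × 2 × 4 × 6 × 2 × 1 × 4 = 2304.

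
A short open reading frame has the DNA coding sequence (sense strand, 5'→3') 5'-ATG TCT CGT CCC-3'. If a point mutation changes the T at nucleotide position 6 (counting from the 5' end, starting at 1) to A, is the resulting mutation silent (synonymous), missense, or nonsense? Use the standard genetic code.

silent

Position 6 falls in codon 2: TCT → Ser.
After the substitution the codon is TCA → Ser.
Both encode Ser, so the change is synonymous.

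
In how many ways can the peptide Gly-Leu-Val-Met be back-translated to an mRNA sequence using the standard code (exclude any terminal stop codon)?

96

Gly: 4 codons.
Leu: 6 codons.
Val: 4 codons.
Met: 1 codon.
4 × 6 × 4 × 1 = 96.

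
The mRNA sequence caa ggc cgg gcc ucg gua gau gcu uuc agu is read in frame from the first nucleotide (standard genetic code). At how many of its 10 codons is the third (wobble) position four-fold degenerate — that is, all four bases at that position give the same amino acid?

6

Codon 1 CAA (Gln): third position 2-fold.
Codon 2 GGC (Gly): third position 4-fold.
Codon 3 CGG (Arg): third position 4-fold.
Codon 4 GCC (Ala): third position 4-fold.
Codon 5 UCG (Ser): third position 4-fold.
Codon 6 GUA (Val): third position 4-fold.
Codon 7 GAU (Asp): third position 2-fold.
Codon 8 GCU (Ala): third position 4-fold.
Codon 9 UUC (Phe): third position 2-fold.
Codon 10 AGU (Ser): third position 2-fold.
Four-fold degenerate third positions: 6.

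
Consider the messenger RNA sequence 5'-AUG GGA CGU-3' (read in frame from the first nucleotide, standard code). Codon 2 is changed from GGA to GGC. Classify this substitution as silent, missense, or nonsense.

silent

Position 6 falls in codon 2: GGA → Gly.
After the substitution the codon is GGC → Gly.
Both encode Gly, so the change is synonymous.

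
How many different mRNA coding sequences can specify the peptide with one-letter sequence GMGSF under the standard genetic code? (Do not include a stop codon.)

Gly: 4 codons.
Met: 1 codon.
Gly: 4 codons.
Ser: 6 codons.
Phe: 2 codons.
4 × 1 × 4 × 6 × 2 = 192.

192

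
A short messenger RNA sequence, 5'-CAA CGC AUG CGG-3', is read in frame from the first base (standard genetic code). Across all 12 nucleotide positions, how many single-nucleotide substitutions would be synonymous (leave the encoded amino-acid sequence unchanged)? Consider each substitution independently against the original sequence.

8

Codon 1 (CAA, Gln): 1 synonymous substitution.
Codon 2 (CGC, Arg): 3 synonymous substitutions.
Codon 3 (AUG, Met): 0 synonymous substitutions.
Codon 4 (CGG, Arg): 4 synonymous substitutions.
Total: 1 + 3 + 0 + 4 = 8.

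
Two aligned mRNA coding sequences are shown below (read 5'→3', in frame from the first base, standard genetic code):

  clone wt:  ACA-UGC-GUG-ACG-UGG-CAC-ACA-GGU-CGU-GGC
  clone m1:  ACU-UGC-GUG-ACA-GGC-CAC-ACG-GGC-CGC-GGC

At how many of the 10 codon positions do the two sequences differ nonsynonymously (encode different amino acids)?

Codon 1: ACA Thr / ACU Thr — synonymous.
Codon 2: UGC Cys / UGC Cys — identical.
Codon 3: GUG Val / GUG Val — identical.
Codon 4: ACG Thr / ACA Thr — synonymous.
Codon 5: UGG Trp / GGC Gly — nonsynonymous.
Codon 6: CAC His / CAC His — identical.
Codon 7: ACA Thr / ACG Thr — synonymous.
Codon 8: GGU Gly / GGC Gly — synonymous.
Codon 9: CGU Arg / CGC Arg — synonymous.
Codon 10: GGC Gly / GGC Gly — identical.
Nonsynonymous differences: 1.

1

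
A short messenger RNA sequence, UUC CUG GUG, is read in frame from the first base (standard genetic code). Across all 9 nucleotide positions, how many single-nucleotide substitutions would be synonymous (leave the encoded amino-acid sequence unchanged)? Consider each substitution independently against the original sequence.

8

Codon 1 (UUC, Phe): 1 synonymous substitution.
Codon 2 (CUG, Leu): 4 synonymous substitutions.
Codon 3 (GUG, Val): 3 synonymous substitutions.
Total: 1 + 4 + 3 = 8.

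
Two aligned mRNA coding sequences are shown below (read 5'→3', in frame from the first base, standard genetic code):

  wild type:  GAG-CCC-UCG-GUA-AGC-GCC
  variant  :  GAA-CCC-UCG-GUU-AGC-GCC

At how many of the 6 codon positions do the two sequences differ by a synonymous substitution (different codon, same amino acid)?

2

Codon 1: GAG Glu / GAA Glu — synonymous.
Codon 2: CCC Pro / CCC Pro — identical.
Codon 3: UCG Ser / UCG Ser — identical.
Codon 4: GUA Val / GUU Val — synonymous.
Codon 5: AGC Ser / AGC Ser — identical.
Codon 6: GCC Ala / GCC Ala — identical.
Synonymous differences: 2.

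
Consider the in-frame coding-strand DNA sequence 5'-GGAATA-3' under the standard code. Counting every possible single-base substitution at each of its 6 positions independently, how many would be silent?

5

Codon 1 (GGA, Gly): 3 synonymous substitutions.
Codon 2 (ATA, Ile): 2 synonymous substitutions.
Total: 3 + 2 = 5.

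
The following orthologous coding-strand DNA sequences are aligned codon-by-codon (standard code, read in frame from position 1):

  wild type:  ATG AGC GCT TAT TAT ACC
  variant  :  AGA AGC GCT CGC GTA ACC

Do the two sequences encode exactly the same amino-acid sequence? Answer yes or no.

no

Codon 1: ATG Met / AGA Arg — nonsynonymous.
Codon 2: AGC Ser / AGC Ser — identical.
Codon 3: GCT Ala / GCT Ala — identical.
Codon 4: TAT Tyr / CGC Arg — nonsynonymous.
Codon 5: TAT Tyr / GTA Val — nonsynonymous.
Codon 6: ACC Thr / ACC Thr — identical.
Nonsynonymous differences: 3 → different protein.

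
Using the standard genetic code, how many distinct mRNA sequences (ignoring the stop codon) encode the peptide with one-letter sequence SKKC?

Ser: 6 codons.
Lys: 2 codons.
Lys: 2 codons.
Cys: 2 codons.
6 × 2 × 2 × 2 = 48.

48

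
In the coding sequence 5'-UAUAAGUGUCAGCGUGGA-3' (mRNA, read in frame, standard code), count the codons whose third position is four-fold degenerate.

2

Codon 1 UAU (Tyr): third position 2-fold.
Codon 2 AAG (Lys): third position 2-fold.
Codon 3 UGU (Cys): third position 2-fold.
Codon 4 CAG (Gln): third position 2-fold.
Codon 5 CGU (Arg): third position 4-fold.
Codon 6 GGA (Gly): third position 4-fold.
Four-fold degenerate third positions: 2.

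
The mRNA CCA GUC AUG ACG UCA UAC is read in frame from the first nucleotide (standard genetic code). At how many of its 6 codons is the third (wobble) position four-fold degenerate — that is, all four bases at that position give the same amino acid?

4

Codon 1 CCA (Pro): third position 4-fold.
Codon 2 GUC (Val): third position 4-fold.
Codon 3 AUG (Met): third position 1-fold.
Codon 4 ACG (Thr): third position 4-fold.
Codon 5 UCA (Ser): third position 4-fold.
Codon 6 UAC (Tyr): third position 2-fold.
Four-fold degenerate third positions: 4.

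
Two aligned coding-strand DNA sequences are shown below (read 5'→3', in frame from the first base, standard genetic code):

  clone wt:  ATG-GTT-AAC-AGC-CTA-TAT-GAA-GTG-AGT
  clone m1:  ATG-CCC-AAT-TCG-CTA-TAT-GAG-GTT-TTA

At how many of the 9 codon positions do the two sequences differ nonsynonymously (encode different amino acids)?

Codon 1: ATG Met / ATG Met — identical.
Codon 2: GTT Val / CCC Pro — nonsynonymous.
Codon 3: AAC Asn / AAT Asn — synonymous.
Codon 4: AGC Ser / TCG Ser — synonymous.
Codon 5: CTA Leu / CTA Leu — identical.
Codon 6: TAT Tyr / TAT Tyr — identical.
Codon 7: GAA Glu / GAG Glu — synonymous.
Codon 8: GTG Val / GTT Val — synonymous.
Codon 9: AGT Ser / TTA Leu — nonsynonymous.
Nonsynonymous differences: 2.

2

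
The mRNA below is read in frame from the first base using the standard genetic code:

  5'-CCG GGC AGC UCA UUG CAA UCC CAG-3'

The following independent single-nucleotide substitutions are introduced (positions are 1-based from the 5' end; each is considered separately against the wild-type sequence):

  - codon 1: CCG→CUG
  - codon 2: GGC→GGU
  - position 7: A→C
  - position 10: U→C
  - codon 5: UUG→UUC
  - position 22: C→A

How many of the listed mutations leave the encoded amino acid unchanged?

Codon 1: CCG (Pro) → CUG (Leu) — missense.
Codon 2: GGC (Gly) → GGU (Gly) — synonymous.
Codon 3: AGC (Ser) → CGC (Arg) — missense.
Codon 4: UCA (Ser) → CCA (Pro) — missense.
Codon 5: UUG (Leu) → UUC (Phe) — missense.
Codon 8: CAG (Gln) → AAG (Lys) — missense.
Synonymous: 1 of 6.

1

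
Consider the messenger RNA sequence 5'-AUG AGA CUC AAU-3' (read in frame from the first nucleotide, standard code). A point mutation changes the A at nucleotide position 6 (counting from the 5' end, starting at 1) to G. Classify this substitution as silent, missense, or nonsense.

Position 6 falls in codon 2: AGA → Arg.
After the substitution the codon is AGG → Arg.
Both encode Arg, so the change is synonymous.

silent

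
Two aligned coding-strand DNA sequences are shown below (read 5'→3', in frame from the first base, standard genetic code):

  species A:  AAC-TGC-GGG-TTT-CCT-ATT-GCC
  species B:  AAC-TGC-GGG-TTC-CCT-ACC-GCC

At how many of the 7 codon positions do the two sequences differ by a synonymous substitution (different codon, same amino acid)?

1

Codon 1: AAC Asn / AAC Asn — identical.
Codon 2: TGC Cys / TGC Cys — identical.
Codon 3: GGG Gly / GGG Gly — identical.
Codon 4: TTT Phe / TTC Phe — synonymous.
Codon 5: CCT Pro / CCT Pro — identical.
Codon 6: ATT Ile / ACC Thr — nonsynonymous.
Codon 7: GCC Ala / GCC Ala — identical.
Synonymous differences: 1.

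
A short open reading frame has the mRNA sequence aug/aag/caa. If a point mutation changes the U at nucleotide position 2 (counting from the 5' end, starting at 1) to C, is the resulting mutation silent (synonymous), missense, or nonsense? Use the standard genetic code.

Position 2 falls in codon 1: AUG → Met.
After the substitution the codon is ACG → Thr.
Met ≠ Thr, so this is a missense mutation.

missense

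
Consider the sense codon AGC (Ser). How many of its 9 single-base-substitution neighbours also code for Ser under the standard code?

Position 1: none → 0 synonymous.
Position 2: none → 0 synonymous.
Position 3: AGT → 1 synonymous.
Total: 0 + 0 + 1 = 1.

1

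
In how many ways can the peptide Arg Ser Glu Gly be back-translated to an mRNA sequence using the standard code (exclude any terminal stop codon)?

288

Arg: 6 codons.
Ser: 6 codons.
Glu: 2 codons.
Gly: 4 codons.
6 × 6 × 2 × 4 = 288.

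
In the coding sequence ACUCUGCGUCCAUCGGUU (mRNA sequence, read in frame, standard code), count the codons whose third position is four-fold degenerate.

Codon 1 ACU (Thr): third position 4-fold.
Codon 2 CUG (Leu): third position 4-fold.
Codon 3 CGU (Arg): third position 4-fold.
Codon 4 CCA (Pro): third position 4-fold.
Codon 5 UCG (Ser): third position 4-fold.
Codon 6 GUU (Val): third position 4-fold.
Four-fold degenerate third positions: 6.

6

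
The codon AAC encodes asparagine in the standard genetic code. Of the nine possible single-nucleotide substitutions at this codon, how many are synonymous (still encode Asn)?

Position 1: none → 0 synonymous.
Position 2: none → 0 synonymous.
Position 3: AAT → 1 synonymous.
Total: 0 + 0 + 1 = 1.

1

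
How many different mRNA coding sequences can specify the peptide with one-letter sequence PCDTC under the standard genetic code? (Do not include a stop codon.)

Pro: 4 codons.
Cys: 2 codons.
Asp: 2 codons.
Thr: 4 codons.
Cys: 2 codons.
4 × 2 × 2 × 4 × 2 = 128.

128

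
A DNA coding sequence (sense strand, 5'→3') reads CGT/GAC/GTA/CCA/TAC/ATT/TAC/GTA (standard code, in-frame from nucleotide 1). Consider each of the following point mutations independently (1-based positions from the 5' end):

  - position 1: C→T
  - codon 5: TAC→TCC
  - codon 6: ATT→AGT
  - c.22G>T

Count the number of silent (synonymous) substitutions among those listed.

0

Codon 1: CGT (Arg) → TGT (Cys) — missense.
Codon 5: TAC (Tyr) → TCC (Ser) — missense.
Codon 6: ATT (Ile) → AGT (Ser) — missense.
Codon 8: GTA (Val) → TTA (Leu) — missense.
Synonymous: 0 of 4.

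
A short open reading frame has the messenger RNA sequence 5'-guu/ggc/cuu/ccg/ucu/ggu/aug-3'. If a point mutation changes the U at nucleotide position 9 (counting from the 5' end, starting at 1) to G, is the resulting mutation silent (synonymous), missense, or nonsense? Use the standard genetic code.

silent

Position 9 falls in codon 3: CUU → Leu.
After the substitution the codon is CUG → Leu.
Both encode Leu, so the change is synonymous.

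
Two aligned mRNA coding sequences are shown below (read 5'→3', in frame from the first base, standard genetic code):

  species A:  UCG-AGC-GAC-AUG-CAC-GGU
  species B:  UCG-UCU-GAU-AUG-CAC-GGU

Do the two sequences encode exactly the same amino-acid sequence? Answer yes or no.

yes

Codon 1: UCG Ser / UCG Ser — identical.
Codon 2: AGC Ser / UCU Ser — synonymous.
Codon 3: GAC Asp / GAU Asp — synonymous.
Codon 4: AUG Met / AUG Met — identical.
Codon 5: CAC His / CAC His — identical.
Codon 6: GGU Gly / GGU Gly — identical.
Nonsynonymous differences: 0 → same protein.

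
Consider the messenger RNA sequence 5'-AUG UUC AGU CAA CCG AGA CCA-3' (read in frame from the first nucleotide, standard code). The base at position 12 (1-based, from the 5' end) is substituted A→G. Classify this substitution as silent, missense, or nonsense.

silent

Position 12 falls in codon 4: CAA → Gln.
After the substitution the codon is CAG → Gln.
Both encode Gln, so the change is synonymous.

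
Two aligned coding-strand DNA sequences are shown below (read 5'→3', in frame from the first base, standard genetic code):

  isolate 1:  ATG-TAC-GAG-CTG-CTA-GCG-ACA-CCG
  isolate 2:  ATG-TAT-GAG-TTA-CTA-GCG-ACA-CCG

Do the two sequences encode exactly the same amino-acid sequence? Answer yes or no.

Codon 1: ATG Met / ATG Met — identical.
Codon 2: TAC Tyr / TAT Tyr — synonymous.
Codon 3: GAG Glu / GAG Glu — identical.
Codon 4: CTG Leu / TTA Leu — synonymous.
Codon 5: CTA Leu / CTA Leu — identical.
Codon 6: GCG Ala / GCG Ala — identical.
Codon 7: ACA Thr / ACA Thr — identical.
Codon 8: CCG Pro / CCG Pro — identical.
Nonsynonymous differences: 0 → same protein.

yes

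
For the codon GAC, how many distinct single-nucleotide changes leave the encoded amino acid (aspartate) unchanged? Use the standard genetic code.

Position 1: none → 0 synonymous.
Position 2: none → 0 synonymous.
Position 3: GAU → 1 synonymous.
Total: 0 + 0 + 1 = 1.

1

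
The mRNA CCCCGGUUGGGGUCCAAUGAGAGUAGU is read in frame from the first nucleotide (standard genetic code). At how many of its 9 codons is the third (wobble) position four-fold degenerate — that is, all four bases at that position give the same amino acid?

4

Codon 1 CCC (Pro): third position 4-fold.
Codon 2 CGG (Arg): third position 4-fold.
Codon 3 UUG (Leu): third position 2-fold.
Codon 4 GGG (Gly): third position 4-fold.
Codon 5 UCC (Ser): third position 4-fold.
Codon 6 AAU (Asn): third position 2-fold.
Codon 7 GAG (Glu): third position 2-fold.
Codon 8 AGU (Ser): third position 2-fold.
Codon 9 AGU (Ser): third position 2-fold.
Four-fold degenerate third positions: 4.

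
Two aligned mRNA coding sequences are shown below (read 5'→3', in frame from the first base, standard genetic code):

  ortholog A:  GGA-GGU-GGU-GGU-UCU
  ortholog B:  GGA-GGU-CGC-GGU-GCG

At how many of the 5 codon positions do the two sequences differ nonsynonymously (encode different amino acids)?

2

Codon 1: GGA Gly / GGA Gly — identical.
Codon 2: GGU Gly / GGU Gly — identical.
Codon 3: GGU Gly / CGC Arg — nonsynonymous.
Codon 4: GGU Gly / GGU Gly — identical.
Codon 5: UCU Ser / GCG Ala — nonsynonymous.
Nonsynonymous differences: 2.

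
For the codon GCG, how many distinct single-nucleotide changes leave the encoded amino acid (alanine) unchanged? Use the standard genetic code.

3

Position 1: none → 0 synonymous.
Position 2: none → 0 synonymous.
Position 3: GCU, GCC, GCA → 3 synonymous.
Total: 0 + 0 + 3 = 3.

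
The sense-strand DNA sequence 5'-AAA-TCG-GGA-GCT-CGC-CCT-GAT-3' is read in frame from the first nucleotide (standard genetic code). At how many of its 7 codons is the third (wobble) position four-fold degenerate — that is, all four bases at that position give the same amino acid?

Codon 1 AAA (Lys): third position 2-fold.
Codon 2 TCG (Ser): third position 4-fold.
Codon 3 GGA (Gly): third position 4-fold.
Codon 4 GCT (Ala): third position 4-fold.
Codon 5 CGC (Arg): third position 4-fold.
Codon 6 CCT (Pro): third position 4-fold.
Codon 7 GAT (Asp): third position 2-fold.
Four-fold degenerate third positions: 5.

5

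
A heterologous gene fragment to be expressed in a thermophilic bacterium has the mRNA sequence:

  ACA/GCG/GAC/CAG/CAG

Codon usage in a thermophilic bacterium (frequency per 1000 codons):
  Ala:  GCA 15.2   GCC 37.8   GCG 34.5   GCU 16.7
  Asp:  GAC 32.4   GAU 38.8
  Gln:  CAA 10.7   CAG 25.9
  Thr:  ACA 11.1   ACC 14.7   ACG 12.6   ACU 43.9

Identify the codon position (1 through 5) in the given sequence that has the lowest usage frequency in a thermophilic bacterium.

Codon 1 ACA (Thr): 11.1 per 1000.
Codon 2 GCG (Ala): 34.5 per 1000.
Codon 3 GAC (Asp): 32.4 per 1000.
Codon 4 CAG (Gln): 25.9 per 1000.
Codon 5 CAG (Gln): 25.9 per 1000.
Lowest frequency is 11.1 at codon 1.

1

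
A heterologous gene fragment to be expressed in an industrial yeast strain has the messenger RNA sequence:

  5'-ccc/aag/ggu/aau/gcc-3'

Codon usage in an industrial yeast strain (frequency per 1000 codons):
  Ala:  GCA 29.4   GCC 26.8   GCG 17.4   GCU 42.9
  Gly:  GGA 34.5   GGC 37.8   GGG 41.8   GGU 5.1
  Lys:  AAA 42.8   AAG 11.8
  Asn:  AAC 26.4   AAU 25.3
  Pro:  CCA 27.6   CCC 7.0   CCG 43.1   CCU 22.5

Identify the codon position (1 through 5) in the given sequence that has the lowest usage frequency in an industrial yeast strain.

3

Codon 1 CCC (Pro): 7.0 per 1000.
Codon 2 AAG (Lys): 11.8 per 1000.
Codon 3 GGU (Gly): 5.1 per 1000.
Codon 4 AAU (Asn): 25.3 per 1000.
Codon 5 GCC (Ala): 26.8 per 1000.
Lowest frequency is 5.1 at codon 3.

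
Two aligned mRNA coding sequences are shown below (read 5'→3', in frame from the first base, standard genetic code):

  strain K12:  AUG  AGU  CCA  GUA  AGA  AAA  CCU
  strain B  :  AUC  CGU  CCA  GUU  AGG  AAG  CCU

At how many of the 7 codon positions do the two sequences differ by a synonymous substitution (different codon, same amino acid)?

Codon 1: AUG Met / AUC Ile — nonsynonymous.
Codon 2: AGU Ser / CGU Arg — nonsynonymous.
Codon 3: CCA Pro / CCA Pro — identical.
Codon 4: GUA Val / GUU Val — synonymous.
Codon 5: AGA Arg / AGG Arg — synonymous.
Codon 6: AAA Lys / AAG Lys — synonymous.
Codon 7: CCU Pro / CCU Pro — identical.
Synonymous differences: 3.

3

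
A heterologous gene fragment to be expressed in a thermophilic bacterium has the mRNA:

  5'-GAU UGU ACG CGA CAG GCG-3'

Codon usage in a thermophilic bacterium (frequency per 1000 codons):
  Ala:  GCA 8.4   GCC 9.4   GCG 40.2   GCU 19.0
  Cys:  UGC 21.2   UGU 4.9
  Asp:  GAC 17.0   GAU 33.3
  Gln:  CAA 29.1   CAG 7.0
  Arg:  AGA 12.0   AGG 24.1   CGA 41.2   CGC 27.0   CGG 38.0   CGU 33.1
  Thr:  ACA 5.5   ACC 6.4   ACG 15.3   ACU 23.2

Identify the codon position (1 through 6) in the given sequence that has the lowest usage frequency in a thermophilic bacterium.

Codon 1 GAU (Asp): 33.3 per 1000.
Codon 2 UGU (Cys): 4.9 per 1000.
Codon 3 ACG (Thr): 15.3 per 1000.
Codon 4 CGA (Arg): 41.2 per 1000.
Codon 5 CAG (Gln): 7.0 per 1000.
Codon 6 GCG (Ala): 40.2 per 1000.
Lowest frequency is 4.9 at codon 2.

2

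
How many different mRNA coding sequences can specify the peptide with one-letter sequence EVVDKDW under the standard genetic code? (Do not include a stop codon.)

256

Glu: 2 codons.
Val: 4 codons.
Val: 4 codons.
Asp: 2 codons.
Lys: 2 codons.
Asp: 2 codons.
Trp: 1 codon.
2 × 4 × 4 × 2 × 2 × 2 × 1 = 256.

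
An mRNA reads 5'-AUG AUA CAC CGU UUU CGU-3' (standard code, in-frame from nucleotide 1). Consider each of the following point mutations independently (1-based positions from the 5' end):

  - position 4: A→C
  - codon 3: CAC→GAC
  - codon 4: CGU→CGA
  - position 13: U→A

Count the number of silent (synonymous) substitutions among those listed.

Codon 2: AUA (Ile) → CUA (Leu) — missense.
Codon 3: CAC (His) → GAC (Asp) — missense.
Codon 4: CGU (Arg) → CGA (Arg) — synonymous.
Codon 5: UUU (Phe) → AUU (Ile) — missense.
Synonymous: 1 of 4.

1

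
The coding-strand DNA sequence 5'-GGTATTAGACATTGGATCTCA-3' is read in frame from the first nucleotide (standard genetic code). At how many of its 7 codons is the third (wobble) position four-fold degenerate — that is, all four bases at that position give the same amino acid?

2

Codon 1 GGT (Gly): third position 4-fold.
Codon 2 ATT (Ile): third position 3-fold.
Codon 3 AGA (Arg): third position 2-fold.
Codon 4 CAT (His): third position 2-fold.
Codon 5 TGG (Trp): third position 1-fold.
Codon 6 ATC (Ile): third position 3-fold.
Codon 7 TCA (Ser): third position 4-fold.
Four-fold degenerate third positions: 2.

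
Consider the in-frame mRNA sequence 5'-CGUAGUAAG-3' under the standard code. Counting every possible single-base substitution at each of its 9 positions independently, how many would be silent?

5

Codon 1 (CGU, Arg): 3 synonymous substitutions.
Codon 2 (AGU, Ser): 1 synonymous substitution.
Codon 3 (AAG, Lys): 1 synonymous substitution.
Total: 3 + 1 + 1 = 5.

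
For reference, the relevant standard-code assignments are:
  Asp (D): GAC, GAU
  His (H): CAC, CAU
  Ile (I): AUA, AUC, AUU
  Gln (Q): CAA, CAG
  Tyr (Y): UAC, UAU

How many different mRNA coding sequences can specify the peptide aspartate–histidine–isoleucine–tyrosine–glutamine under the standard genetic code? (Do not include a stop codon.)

48

Asp: 2 codons.
His: 2 codons.
Ile: 3 codons.
Tyr: 2 codons.
Gln: 2 codons.
2 × 2 × 3 × 2 × 2 = 48.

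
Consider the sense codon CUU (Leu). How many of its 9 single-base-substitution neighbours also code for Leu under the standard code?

Position 1: none → 0 synonymous.
Position 2: none → 0 synonymous.
Position 3: CUC, CUA, CUG → 3 synonymous.
Total: 0 + 0 + 3 = 3.

3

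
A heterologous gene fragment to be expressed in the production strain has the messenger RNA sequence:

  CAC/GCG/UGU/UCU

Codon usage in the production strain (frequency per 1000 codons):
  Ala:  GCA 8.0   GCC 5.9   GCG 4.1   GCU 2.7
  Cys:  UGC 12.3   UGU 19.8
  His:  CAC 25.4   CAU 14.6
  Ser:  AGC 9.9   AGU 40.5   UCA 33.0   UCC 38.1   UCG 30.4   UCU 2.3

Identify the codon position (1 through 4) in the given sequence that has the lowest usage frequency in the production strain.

Codon 1 CAC (His): 25.4 per 1000.
Codon 2 GCG (Ala): 4.1 per 1000.
Codon 3 UGU (Cys): 19.8 per 1000.
Codon 4 UCU (Ser): 2.3 per 1000.
Lowest frequency is 2.3 at codon 4.

4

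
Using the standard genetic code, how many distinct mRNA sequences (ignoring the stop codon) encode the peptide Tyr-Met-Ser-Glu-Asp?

Tyr: 2 codons.
Met: 1 codon.
Ser: 6 codons.
Glu: 2 codons.
Asp: 2 codons.
2 × 1 × 6 × 2 × 2 = 48.

48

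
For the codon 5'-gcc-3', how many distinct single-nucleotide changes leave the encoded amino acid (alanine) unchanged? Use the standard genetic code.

Position 1: none → 0 synonymous.
Position 2: none → 0 synonymous.
Position 3: GCU, GCA, GCG → 3 synonymous.
Total: 0 + 0 + 3 = 3.

3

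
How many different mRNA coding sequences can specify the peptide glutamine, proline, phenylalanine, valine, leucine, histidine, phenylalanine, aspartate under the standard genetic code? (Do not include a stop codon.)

3072

Gln: 2 codons.
Pro: 4 codons.
Phe: 2 codons.
Val: 4 codons.
Leu: 6 codons.
His: 2 codons.
Phe: 2 codons.
Asp: 2 codons.
2 × 4 × 2 × 4 × 6 × 2 × 2 × 2 = 3072.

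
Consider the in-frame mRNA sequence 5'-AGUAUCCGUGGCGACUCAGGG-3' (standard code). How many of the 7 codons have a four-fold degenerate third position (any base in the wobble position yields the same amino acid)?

4

Codon 1 AGU (Ser): third position 2-fold.
Codon 2 AUC (Ile): third position 3-fold.
Codon 3 CGU (Arg): third position 4-fold.
Codon 4 GGC (Gly): third position 4-fold.
Codon 5 GAC (Asp): third position 2-fold.
Codon 6 UCA (Ser): third position 4-fold.
Codon 7 GGG (Gly): third position 4-fold.
Four-fold degenerate third positions: 4.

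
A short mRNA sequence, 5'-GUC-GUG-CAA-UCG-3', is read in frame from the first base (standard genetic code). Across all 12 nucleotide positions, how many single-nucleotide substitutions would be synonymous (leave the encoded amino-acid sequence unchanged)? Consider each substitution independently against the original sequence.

Codon 1 (GUC, Val): 3 synonymous substitutions.
Codon 2 (GUG, Val): 3 synonymous substitutions.
Codon 3 (CAA, Gln): 1 synonymous substitution.
Codon 4 (UCG, Ser): 3 synonymous substitutions.
Total: 3 + 3 + 1 + 3 = 10.

10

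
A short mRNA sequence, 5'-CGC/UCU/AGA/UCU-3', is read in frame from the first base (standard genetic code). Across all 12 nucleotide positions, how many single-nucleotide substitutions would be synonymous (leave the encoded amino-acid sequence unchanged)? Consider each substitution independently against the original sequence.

11

Codon 1 (CGC, Arg): 3 synonymous substitutions.
Codon 2 (UCU, Ser): 3 synonymous substitutions.
Codon 3 (AGA, Arg): 2 synonymous substitutions.
Codon 4 (UCU, Ser): 3 synonymous substitutions.
Total: 3 + 3 + 2 + 3 = 11.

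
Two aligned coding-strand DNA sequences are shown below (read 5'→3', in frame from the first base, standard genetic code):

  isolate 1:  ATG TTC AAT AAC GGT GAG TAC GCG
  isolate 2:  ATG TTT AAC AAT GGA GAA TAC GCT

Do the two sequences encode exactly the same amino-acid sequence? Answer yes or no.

yes

Codon 1: ATG Met / ATG Met — identical.
Codon 2: TTC Phe / TTT Phe — synonymous.
Codon 3: AAT Asn / AAC Asn — synonymous.
Codon 4: AAC Asn / AAT Asn — synonymous.
Codon 5: GGT Gly / GGA Gly — synonymous.
Codon 6: GAG Glu / GAA Glu — synonymous.
Codon 7: TAC Tyr / TAC Tyr — identical.
Codon 8: GCG Ala / GCT Ala — synonymous.
Nonsynonymous differences: 0 → same protein.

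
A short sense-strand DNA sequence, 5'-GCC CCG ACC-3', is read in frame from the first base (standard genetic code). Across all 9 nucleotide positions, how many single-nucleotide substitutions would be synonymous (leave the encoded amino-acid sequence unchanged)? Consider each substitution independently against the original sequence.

Codon 1 (GCC, Ala): 3 synonymous substitutions.
Codon 2 (CCG, Pro): 3 synonymous substitutions.
Codon 3 (ACC, Thr): 3 synonymous substitutions.
Total: 3 + 3 + 3 = 9.

9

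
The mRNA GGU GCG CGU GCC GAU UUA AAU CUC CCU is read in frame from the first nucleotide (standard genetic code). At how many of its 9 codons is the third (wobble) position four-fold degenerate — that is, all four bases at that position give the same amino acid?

6

Codon 1 GGU (Gly): third position 4-fold.
Codon 2 GCG (Ala): third position 4-fold.
Codon 3 CGU (Arg): third position 4-fold.
Codon 4 GCC (Ala): third position 4-fold.
Codon 5 GAU (Asp): third position 2-fold.
Codon 6 UUA (Leu): third position 2-fold.
Codon 7 AAU (Asn): third position 2-fold.
Codon 8 CUC (Leu): third position 4-fold.
Codon 9 CCU (Pro): third position 4-fold.
Four-fold degenerate third positions: 6.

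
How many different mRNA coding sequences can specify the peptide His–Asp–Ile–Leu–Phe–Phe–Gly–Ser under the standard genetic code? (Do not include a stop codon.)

6912

His: 2 codons.
Asp: 2 codons.
Ile: 3 codons.
Leu: 6 codons.
Phe: 2 codons.
Phe: 2 codons.
Gly: 4 codons.
Ser: 6 codons.
2 × 2 × 3 × 6 × 2 × 2 × 4 × 6 = 6912.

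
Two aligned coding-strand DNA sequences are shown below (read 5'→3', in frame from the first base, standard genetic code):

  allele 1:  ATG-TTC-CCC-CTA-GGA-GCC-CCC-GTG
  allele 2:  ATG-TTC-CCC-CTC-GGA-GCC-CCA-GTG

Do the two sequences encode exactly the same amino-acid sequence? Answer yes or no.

yes

Codon 1: ATG Met / ATG Met — identical.
Codon 2: TTC Phe / TTC Phe — identical.
Codon 3: CCC Pro / CCC Pro — identical.
Codon 4: CTA Leu / CTC Leu — synonymous.
Codon 5: GGA Gly / GGA Gly — identical.
Codon 6: GCC Ala / GCC Ala — identical.
Codon 7: CCC Pro / CCA Pro — synonymous.
Codon 8: GTG Val / GTG Val — identical.
Nonsynonymous differences: 0 → same protein.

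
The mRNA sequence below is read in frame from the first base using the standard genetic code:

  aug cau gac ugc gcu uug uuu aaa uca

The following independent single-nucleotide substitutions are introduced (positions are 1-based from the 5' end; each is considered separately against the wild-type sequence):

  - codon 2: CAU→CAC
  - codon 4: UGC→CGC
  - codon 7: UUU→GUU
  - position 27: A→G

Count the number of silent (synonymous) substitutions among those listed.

2

Codon 2: CAU (His) → CAC (His) — synonymous.
Codon 4: UGC (Cys) → CGC (Arg) — missense.
Codon 7: UUU (Phe) → GUU (Val) — missense.
Codon 9: UCA (Ser) → UCG (Ser) — synonymous.
Synonymous: 2 of 4.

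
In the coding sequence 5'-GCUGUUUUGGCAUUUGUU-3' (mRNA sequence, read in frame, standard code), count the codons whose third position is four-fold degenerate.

4

Codon 1 GCU (Ala): third position 4-fold.
Codon 2 GUU (Val): third position 4-fold.
Codon 3 UUG (Leu): third position 2-fold.
Codon 4 GCA (Ala): third position 4-fold.
Codon 5 UUU (Phe): third position 2-fold.
Codon 6 GUU (Val): third position 4-fold.
Four-fold degenerate third positions: 4.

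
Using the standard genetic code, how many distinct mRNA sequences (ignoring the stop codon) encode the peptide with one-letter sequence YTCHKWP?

Tyr: 2 codons.
Thr: 4 codons.
Cys: 2 codons.
His: 2 codons.
Lys: 2 codons.
Trp: 1 codon.
Pro: 4 codons.
2 × 4 × 2 × 2 × 2 × 1 × 4 = 256.

256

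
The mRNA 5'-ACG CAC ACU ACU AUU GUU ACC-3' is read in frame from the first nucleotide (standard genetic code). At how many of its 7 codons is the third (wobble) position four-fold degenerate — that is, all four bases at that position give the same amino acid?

5

Codon 1 ACG (Thr): third position 4-fold.
Codon 2 CAC (His): third position 2-fold.
Codon 3 ACU (Thr): third position 4-fold.
Codon 4 ACU (Thr): third position 4-fold.
Codon 5 AUU (Ile): third position 3-fold.
Codon 6 GUU (Val): third position 4-fold.
Codon 7 ACC (Thr): third position 4-fold.
Four-fold degenerate third positions: 5.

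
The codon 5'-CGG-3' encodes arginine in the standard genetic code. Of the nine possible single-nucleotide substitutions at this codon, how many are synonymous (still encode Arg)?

4

Position 1: AGG → 1 synonymous.
Position 2: none → 0 synonymous.
Position 3: CGU, CGC, CGA → 3 synonymous.
Total: 1 + 0 + 3 = 4.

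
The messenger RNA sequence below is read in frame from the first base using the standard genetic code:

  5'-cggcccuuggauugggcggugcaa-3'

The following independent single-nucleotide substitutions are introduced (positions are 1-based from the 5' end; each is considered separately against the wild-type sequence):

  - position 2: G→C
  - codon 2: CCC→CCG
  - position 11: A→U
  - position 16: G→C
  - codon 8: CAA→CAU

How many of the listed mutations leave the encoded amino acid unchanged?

1

Codon 1: CGG (Arg) → CCG (Pro) — missense.
Codon 2: CCC (Pro) → CCG (Pro) — synonymous.
Codon 4: GAU (Asp) → GUU (Val) — missense.
Codon 6: GCG (Ala) → CCG (Pro) — missense.
Codon 8: CAA (Gln) → CAU (His) — missense.
Synonymous: 1 of 5.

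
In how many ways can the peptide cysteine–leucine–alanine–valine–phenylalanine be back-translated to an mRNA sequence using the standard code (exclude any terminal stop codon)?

384

Cys: 2 codons.
Leu: 6 codons.
Ala: 4 codons.
Val: 4 codons.
Phe: 2 codons.
2 × 6 × 4 × 4 × 2 = 384.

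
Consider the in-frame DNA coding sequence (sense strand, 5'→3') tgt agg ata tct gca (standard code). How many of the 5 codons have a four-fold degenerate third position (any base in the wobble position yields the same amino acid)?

Codon 1 TGT (Cys): third position 2-fold.
Codon 2 AGG (Arg): third position 2-fold.
Codon 3 ATA (Ile): third position 3-fold.
Codon 4 TCT (Ser): third position 4-fold.
Codon 5 GCA (Ala): third position 4-fold.
Four-fold degenerate third positions: 2.

2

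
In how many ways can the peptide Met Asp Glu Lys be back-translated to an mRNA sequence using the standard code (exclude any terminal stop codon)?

8

Met: 1 codon.
Asp: 2 codons.
Glu: 2 codons.
Lys: 2 codons.
1 × 2 × 2 × 2 = 8.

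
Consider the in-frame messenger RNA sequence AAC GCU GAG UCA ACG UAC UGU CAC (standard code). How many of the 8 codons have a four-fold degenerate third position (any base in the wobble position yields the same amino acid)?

3

Codon 1 AAC (Asn): third position 2-fold.
Codon 2 GCU (Ala): third position 4-fold.
Codon 3 GAG (Glu): third position 2-fold.
Codon 4 UCA (Ser): third position 4-fold.
Codon 5 ACG (Thr): third position 4-fold.
Codon 6 UAC (Tyr): third position 2-fold.
Codon 7 UGU (Cys): third position 2-fold.
Codon 8 CAC (His): third position 2-fold.
Four-fold degenerate third positions: 3.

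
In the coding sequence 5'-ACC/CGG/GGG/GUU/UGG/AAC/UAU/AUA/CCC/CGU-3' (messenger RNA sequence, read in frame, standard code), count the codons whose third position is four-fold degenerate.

6

Codon 1 ACC (Thr): third position 4-fold.
Codon 2 CGG (Arg): third position 4-fold.
Codon 3 GGG (Gly): third position 4-fold.
Codon 4 GUU (Val): third position 4-fold.
Codon 5 UGG (Trp): third position 1-fold.
Codon 6 AAC (Asn): third position 2-fold.
Codon 7 UAU (Tyr): third position 2-fold.
Codon 8 AUA (Ile): third position 3-fold.
Codon 9 CCC (Pro): third position 4-fold.
Codon 10 CGU (Arg): third position 4-fold.
Four-fold degenerate third positions: 6.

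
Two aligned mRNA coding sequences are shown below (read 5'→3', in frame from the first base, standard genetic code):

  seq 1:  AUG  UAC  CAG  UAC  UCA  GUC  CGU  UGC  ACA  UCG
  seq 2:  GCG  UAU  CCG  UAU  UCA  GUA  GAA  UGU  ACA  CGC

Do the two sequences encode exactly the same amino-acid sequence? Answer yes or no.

no

Codon 1: AUG Met / GCG Ala — nonsynonymous.
Codon 2: UAC Tyr / UAU Tyr — synonymous.
Codon 3: CAG Gln / CCG Pro — nonsynonymous.
Codon 4: UAC Tyr / UAU Tyr — synonymous.
Codon 5: UCA Ser / UCA Ser — identical.
Codon 6: GUC Val / GUA Val — synonymous.
Codon 7: CGU Arg / GAA Glu — nonsynonymous.
Codon 8: UGC Cys / UGU Cys — synonymous.
Codon 9: ACA Thr / ACA Thr — identical.
Codon 10: UCG Ser / CGC Arg — nonsynonymous.
Nonsynonymous differences: 4 → different protein.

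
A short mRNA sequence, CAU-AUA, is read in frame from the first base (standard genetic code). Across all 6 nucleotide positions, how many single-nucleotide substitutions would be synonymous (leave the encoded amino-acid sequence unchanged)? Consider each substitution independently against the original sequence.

3

Codon 1 (CAU, His): 1 synonymous substitution.
Codon 2 (AUA, Ile): 2 synonymous substitutions.
Total: 1 + 2 = 3.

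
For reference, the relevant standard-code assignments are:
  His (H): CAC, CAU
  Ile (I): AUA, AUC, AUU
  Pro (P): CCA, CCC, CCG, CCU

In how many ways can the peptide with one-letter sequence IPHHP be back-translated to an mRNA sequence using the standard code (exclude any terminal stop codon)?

192

Ile: 3 codons.
Pro: 4 codons.
His: 2 codons.
His: 2 codons.
Pro: 4 codons.
3 × 4 × 2 × 2 × 4 = 192.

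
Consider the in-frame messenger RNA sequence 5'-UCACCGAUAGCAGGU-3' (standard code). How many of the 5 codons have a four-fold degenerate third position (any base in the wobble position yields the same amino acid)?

Codon 1 UCA (Ser): third position 4-fold.
Codon 2 CCG (Pro): third position 4-fold.
Codon 3 AUA (Ile): third position 3-fold.
Codon 4 GCA (Ala): third position 4-fold.
Codon 5 GGU (Gly): third position 4-fold.
Four-fold degenerate third positions: 4.

4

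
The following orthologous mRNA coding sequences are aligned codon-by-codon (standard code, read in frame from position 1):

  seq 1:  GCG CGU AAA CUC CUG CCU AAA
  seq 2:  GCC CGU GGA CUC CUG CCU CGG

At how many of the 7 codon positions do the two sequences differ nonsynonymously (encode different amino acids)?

Codon 1: GCG Ala / GCC Ala — synonymous.
Codon 2: CGU Arg / CGU Arg — identical.
Codon 3: AAA Lys / GGA Gly — nonsynonymous.
Codon 4: CUC Leu / CUC Leu — identical.
Codon 5: CUG Leu / CUG Leu — identical.
Codon 6: CCU Pro / CCU Pro — identical.
Codon 7: AAA Lys / CGG Arg — nonsynonymous.
Nonsynonymous differences: 2.

2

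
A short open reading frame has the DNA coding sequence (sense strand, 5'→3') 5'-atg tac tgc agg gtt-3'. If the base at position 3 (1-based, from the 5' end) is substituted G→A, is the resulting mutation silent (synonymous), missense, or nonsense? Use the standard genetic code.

missense

Position 3 falls in codon 1: ATG → Met.
After the substitution the codon is ATA → Ile.
Met ≠ Ile, so this is a missense mutation.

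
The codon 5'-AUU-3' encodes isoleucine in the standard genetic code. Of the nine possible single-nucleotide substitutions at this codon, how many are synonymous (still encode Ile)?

2

Position 1: none → 0 synonymous.
Position 2: none → 0 synonymous.
Position 3: AUC, AUA → 2 synonymous.
Total: 0 + 0 + 2 = 2.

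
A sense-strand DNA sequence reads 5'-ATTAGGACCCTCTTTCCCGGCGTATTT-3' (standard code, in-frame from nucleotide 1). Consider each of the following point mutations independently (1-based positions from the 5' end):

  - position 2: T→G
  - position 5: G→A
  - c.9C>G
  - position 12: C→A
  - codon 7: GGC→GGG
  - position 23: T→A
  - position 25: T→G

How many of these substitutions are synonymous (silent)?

3

Codon 1: ATT (Ile) → AGT (Ser) — missense.
Codon 2: AGG (Arg) → AAG (Lys) — missense.
Codon 3: ACC (Thr) → ACG (Thr) — synonymous.
Codon 4: CTC (Leu) → CTA (Leu) — synonymous.
Codon 7: GGC (Gly) → GGG (Gly) — synonymous.
Codon 8: GTA (Val) → GAA (Glu) — missense.
Codon 9: TTT (Phe) → GTT (Val) — missense.
Synonymous: 3 of 7.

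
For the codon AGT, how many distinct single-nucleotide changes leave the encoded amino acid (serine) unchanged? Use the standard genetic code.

Position 1: none → 0 synonymous.
Position 2: none → 0 synonymous.
Position 3: AGC → 1 synonymous.
Total: 0 + 0 + 1 = 1.

1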